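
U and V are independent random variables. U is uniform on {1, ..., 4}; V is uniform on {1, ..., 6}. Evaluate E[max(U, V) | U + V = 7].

19/4

P(U + V = 7) = 1/6.
Summing max(U,V)·P(x,y) over outcomes with U + V = 7 gives 19/24.
E[max(U, V) | U + V = 7] = (19/24) / (1/6) = 19/4.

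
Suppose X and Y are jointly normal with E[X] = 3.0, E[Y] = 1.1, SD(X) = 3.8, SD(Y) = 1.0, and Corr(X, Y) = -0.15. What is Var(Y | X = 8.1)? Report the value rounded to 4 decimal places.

0.9775

The conditional variance in a bivariate normal is σ_Y²(1 − ρ²), independent of x.
Var(Y | X=8.1) = (1.0)²·(1 − (-0.15)²) = 1·0.9775 = 0.9775.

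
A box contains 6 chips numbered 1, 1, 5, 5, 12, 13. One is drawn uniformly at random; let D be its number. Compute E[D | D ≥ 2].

35/4

P(D ≥ 2) = 2/3.
Σ over the event: 5·1/3 + 12·1/6 + 13·1/6 = 35/6.
E[D | D ≥ 2] = (35/6) / (2/3) = 35/4.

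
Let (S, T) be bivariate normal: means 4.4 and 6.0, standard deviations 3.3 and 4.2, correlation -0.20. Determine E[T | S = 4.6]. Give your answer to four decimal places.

The regression of T on S has slope ρ·σ_T/σ_S and passes through (μ_S, μ_T).
E[T | S=4.6] = 6.0 + (-0.20)·(4.2/3.3)·(4.6 − (4.4)) = 6.0 + (-0.25455)·(0.2) = 5.9491.

5.9491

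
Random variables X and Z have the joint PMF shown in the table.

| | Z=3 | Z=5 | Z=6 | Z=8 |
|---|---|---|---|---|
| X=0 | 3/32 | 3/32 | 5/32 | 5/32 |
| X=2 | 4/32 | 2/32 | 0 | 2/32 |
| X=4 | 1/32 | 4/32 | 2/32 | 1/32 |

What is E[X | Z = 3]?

3/2

P(Z = 3) = 1/4.
Σ X·P over the event = 0·(3/32) + 2·(4/32) + 4·(1/32) = 3/8.
E[X | Z = 3] = (3/8) / (1/4) = 3/2.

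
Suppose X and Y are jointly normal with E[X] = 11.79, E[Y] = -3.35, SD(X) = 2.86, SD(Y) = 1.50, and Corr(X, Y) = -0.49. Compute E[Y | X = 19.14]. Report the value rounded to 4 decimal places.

The regression of Y on X has slope ρ·σ_Y/σ_X and passes through (μ_X, μ_Y).
E[Y | X=19.14] = -3.35 + (-0.49)·(1.50/2.86)·(19.14 − (11.79)) = -3.35 + (-0.25699)·(7.35) = -5.2389.

-5.2389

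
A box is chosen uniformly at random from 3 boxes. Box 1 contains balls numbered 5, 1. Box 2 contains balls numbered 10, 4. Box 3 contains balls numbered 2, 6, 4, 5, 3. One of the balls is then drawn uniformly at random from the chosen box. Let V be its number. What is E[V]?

14/3

E[V | box 1] = (5+1)/2 = 3.
E[V | box 2] = (10+4)/2 = 7.
E[V | box 3] = (2+6+4+5+3)/5 = 4.
E[V] = (1/3)·(3) + (1/3)·(7) + (1/3)·(4) = 14/3.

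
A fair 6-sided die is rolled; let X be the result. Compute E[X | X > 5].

Given X > 5, X is equally likely to be any of {6}.
E[X | X > 5] = (6) / 1 = 6.

6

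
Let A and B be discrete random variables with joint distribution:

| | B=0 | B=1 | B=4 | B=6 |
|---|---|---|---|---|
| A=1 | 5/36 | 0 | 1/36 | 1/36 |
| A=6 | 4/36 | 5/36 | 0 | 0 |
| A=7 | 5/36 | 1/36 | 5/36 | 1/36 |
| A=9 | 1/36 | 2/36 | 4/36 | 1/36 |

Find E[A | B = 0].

P(B = 0) = 5/12.
Summing A·P(A=x,B=y) over the conditioning event gives 73/36.
E[A | B = 0] = (73/36) / (5/12) = 73/15.

73/15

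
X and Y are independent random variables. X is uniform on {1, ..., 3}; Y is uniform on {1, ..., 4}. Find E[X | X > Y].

Outcomes with X > Y: (2,1), (3,1), (3,2), each with probability 1/12.
E[X | X > Y] = (2 + 3 + 3) / 3 = 8/3.

8/3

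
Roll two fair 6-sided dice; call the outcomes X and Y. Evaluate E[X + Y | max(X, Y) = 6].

P(max(X, Y) = 6) = 11/36.
Summing (X+Y)·P(x,y) over outcomes with max(X, Y) = 6 gives 17/6.
E[X + Y | max(X, Y) = 6] = (17/6) / (11/36) = 102/11.

102/11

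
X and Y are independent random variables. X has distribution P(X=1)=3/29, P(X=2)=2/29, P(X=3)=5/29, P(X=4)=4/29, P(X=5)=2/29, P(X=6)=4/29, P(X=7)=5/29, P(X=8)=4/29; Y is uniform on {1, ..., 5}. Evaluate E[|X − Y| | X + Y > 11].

38/13

P(X + Y > 11) = 13/145.
Summing |X−Y|·P(x,y) over outcomes with X + Y > 11 gives 38/145.
E[|X − Y| | X + Y > 11] = (38/145) / (13/145) = 38/13.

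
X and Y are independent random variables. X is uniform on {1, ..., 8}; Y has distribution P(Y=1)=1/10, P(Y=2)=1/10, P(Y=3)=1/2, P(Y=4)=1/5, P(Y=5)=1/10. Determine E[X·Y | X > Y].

P(X > Y) = 49/80.
Summing XY·P(x,y) over outcomes with X > Y gives 54/5.
E[X·Y | X > Y] = (54/5) / (49/80) = 864/49.

864/49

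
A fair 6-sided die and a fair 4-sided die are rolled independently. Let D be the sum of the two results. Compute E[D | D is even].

6

P(D is even) = 1/2.
Σ over the event: 2·1/24 + 4·1/8 + 6·1/6 + 8·1/8 + 10·1/24 = 3.
E[D | D is even] = (3) / (1/2) = 6.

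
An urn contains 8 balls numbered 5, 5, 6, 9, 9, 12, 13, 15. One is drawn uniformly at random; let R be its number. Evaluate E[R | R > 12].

14

P(R > 12) = 1/4.
Σ over the event: 13·1/8 + 15·1/8 = 7/2.
E[R | R > 12] = (7/2) / (1/4) = 14.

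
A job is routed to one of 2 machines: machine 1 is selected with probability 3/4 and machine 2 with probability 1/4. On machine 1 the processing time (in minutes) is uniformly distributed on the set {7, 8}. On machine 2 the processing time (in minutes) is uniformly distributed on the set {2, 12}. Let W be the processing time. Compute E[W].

E[W | machine 1] = (7+8)/2 = 15/2.
E[W | machine 2] = (2+12)/2 = 7.
E[W] = (3/4)·(15/2) + (1/4)·(7) = 59/8.

59/8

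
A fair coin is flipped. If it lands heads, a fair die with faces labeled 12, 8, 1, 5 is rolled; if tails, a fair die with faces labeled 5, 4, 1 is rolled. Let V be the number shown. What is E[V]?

59/12

E[V | heads] = (12+8+1+5)/4 = 13/2.
E[V | tails] = (5+4+1)/3 = 10/3.
By the law of total expectation,
E[V] = (1/2)·(13/2) + (1/2)·(10/3) = 59/12.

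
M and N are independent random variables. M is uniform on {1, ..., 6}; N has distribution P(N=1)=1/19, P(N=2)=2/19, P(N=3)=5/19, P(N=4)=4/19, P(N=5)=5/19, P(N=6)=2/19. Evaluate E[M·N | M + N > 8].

857/36

P(M + N > 8) = 6/19.
Summing MN·P(x,y) over outcomes with M + N > 8 gives 857/114.
E[M·N | M + N > 8] = (857/114) / (6/19) = 857/36.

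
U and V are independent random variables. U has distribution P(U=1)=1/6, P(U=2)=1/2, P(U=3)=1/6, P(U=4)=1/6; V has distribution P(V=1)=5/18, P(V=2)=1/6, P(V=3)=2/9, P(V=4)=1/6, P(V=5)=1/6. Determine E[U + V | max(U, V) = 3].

P(max(U, V) = 3) = 7/27.
Summing (U+V)·P(x,y) over outcomes with max(U, V) = 3 gives 5/4.
E[U + V | max(U, V) = 3] = (5/4) / (7/27) = 135/28.

135/28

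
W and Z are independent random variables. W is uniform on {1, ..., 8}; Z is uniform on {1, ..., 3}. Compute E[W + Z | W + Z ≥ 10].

31/3

Outcomes with W + Z ≥ 10: (7,3), (8,2), (8,3), each with probability 1/24.
E[W + Z | W + Z ≥ 10] = (10 + 10 + 11) / 3 = 31/3.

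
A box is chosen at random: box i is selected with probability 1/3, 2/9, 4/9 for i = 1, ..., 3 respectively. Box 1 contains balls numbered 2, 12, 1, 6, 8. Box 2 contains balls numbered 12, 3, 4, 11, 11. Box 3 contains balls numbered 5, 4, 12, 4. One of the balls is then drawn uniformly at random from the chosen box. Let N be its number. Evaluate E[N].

E[N | box 1] = (2+12+1+6+8)/5 = 29/5.
E[N | box 2] = (12+3+4+11+11)/5 = 41/5.
E[N | box 3] = (5+4+12+4)/4 = 25/4.
By the law of total expectation,
E[N] = (1/3)·(29/5) + (2/9)·(41/5) + (4/9)·(25/4) = 98/15.

98/15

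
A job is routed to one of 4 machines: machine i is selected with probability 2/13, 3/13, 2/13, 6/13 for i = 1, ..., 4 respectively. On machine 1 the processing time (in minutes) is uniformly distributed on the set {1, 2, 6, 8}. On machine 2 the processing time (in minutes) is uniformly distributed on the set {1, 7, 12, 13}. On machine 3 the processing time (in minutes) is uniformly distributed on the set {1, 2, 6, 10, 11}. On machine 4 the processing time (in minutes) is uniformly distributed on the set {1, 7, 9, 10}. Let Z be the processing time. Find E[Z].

E[Z | machine 1] = (1+2+6+8)/4 = 17/4.
E[Z | machine 2] = (1+7+12+13)/4 = 33/4.
E[Z | machine 3] = (1+2+6+10+11)/5 = 6.
E[Z | machine 4] = (1+7+9+10)/4 = 27/4.
E[Z] = (2/13)·(17/4) + (3/13)·(33/4) + (2/13)·(6) + (6/13)·(27/4) = 343/52.

343/52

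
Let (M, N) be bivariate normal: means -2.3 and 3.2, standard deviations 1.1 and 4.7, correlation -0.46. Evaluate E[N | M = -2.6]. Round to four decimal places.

3.7896

For a bivariate normal, E[N | M=x] = μ_N + ρ·(σ_N/σ_M)·(x − μ_M).
E[N | M=-2.6] = 3.2 + (-0.46)·(4.7/1.1)·(-2.6 − (-2.3)) = 3.2 + (-1.96545)·(-0.3) = 3.7896.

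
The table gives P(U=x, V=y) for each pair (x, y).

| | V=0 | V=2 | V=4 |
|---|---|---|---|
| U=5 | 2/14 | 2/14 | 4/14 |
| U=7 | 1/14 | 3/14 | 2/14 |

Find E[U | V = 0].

P(V = 0) = 3/14.
Σ U·P over the event = 5·(2/14) + 7·(1/14) = 17/14.
E[U | V = 0] = (17/14) / (3/14) = 17/3.

17/3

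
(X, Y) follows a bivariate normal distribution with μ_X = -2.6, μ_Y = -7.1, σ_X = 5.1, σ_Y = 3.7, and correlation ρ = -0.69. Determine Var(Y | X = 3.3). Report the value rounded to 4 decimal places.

The conditional variance in a bivariate normal is σ_Y²(1 − ρ²), independent of x.
Var(Y | X=3.3) = (3.7)²·(1 − (-0.69)²) = 13.69·0.5239 = 7.1722.

7.1722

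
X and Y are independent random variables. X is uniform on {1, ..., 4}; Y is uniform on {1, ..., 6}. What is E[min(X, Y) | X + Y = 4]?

Outcomes with X + Y = 4: (1,3), (2,2), (3,1), each with probability 1/24.
E[min(X, Y) | X + Y = 4] = (1 + 2 + 1) / 3 = 4/3.

4/3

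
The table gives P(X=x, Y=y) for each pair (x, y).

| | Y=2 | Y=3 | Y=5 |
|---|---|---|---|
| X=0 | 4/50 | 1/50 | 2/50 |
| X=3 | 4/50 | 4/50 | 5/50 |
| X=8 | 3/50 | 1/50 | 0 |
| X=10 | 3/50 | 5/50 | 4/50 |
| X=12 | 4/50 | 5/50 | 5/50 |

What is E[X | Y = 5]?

P(Y = 5) = 8/25.
Σ X·P over the event = 0·(2/50) + 3·(5/50) + 10·(4/50) + 12·(5/50) = 23/10.
E[X | Y = 5] = (23/10) / (8/25) = 115/16.

115/16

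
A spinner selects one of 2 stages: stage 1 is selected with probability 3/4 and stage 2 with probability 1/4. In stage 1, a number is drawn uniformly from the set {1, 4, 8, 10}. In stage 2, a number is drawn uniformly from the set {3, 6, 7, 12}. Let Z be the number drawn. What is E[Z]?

E[Z | stage 1] = (1+4+8+10)/4 = 23/4.
E[Z | stage 2] = (3+6+7+12)/4 = 7.
By the law of total expectation,
E[Z] = (3/4)·(23/4) + (1/4)·(7) = 97/16.

97/16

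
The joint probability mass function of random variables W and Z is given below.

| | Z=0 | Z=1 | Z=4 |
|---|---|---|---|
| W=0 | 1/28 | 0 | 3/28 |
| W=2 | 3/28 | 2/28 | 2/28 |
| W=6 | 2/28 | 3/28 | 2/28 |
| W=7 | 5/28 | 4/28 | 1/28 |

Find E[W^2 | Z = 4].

129/8

P(Z = 4) = 2/7.
Summing W^2·P(W=x,Z=y) over the conditioning event gives 129/28.
E[W^2 | Z = 4] = (129/28) / (2/7) = 129/8.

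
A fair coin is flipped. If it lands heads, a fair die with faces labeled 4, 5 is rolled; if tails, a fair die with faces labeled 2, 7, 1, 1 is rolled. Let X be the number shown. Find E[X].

E[X | heads] = (4+5)/2 = 9/2.
E[X | tails] = (2+7+1+1)/4 = 11/4.
E[X] = (1/2)·(9/2) + (1/2)·(11/4) = 29/8.

29/8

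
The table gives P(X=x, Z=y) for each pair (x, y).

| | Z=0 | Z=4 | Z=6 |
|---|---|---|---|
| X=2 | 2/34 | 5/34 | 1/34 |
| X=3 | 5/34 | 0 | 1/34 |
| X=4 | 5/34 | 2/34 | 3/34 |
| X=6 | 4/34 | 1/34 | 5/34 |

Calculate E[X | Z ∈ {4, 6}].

71/18

P(Z ∈ {4, 6}) = 9/17.
Summing X·P(X=x,Z=y) over the conditioning event gives 71/34.
E[X | Z ∈ {4, 6}] = (71/34) / (9/17) = 71/18.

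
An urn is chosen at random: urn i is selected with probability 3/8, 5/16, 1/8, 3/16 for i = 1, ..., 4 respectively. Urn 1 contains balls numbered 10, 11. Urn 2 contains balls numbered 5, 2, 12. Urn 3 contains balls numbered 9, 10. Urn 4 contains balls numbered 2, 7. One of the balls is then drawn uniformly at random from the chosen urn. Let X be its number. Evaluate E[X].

763/96

E[X | urn 1] = (10+11)/2 = 21/2.
E[X | urn 2] = (5+2+12)/3 = 19/3.
E[X | urn 3] = (9+10)/2 = 19/2.
E[X | urn 4] = (2+7)/2 = 9/2.
E[X] = (3/8)·(21/2) + (5/16)·(19/3) + (1/8)·(19/2) + (3/16)·(9/2) = 763/96.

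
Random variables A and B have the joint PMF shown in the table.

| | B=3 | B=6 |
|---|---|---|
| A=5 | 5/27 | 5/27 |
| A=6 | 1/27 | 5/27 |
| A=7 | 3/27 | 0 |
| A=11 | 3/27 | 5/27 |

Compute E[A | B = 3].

85/12

P(B = 3) = 4/9.
Σ A·P over the event = 5·(5/27) + 6·(1/27) + 7·(3/27) + 11·(3/27) = 85/27.
E[A | B = 3] = (85/27) / (4/9) = 85/12.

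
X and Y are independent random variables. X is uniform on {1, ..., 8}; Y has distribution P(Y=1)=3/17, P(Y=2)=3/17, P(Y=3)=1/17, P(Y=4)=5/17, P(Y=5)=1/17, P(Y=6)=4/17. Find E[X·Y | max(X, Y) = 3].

5

P(max(X, Y) = 3) = 9/136.
Summing XY·P(x,y) over outcomes with max(X, Y) = 3 gives 45/136.
E[X·Y | max(X, Y) = 3] = (45/136) / (9/136) = 5.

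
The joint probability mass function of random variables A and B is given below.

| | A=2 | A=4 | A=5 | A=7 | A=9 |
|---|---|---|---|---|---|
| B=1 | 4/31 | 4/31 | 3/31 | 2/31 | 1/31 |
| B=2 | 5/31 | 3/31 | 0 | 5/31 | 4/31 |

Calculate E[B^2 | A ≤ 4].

P(A ≤ 4) = 16/31.
Σ B^2·P over the event = 1·(4/31) + 4·(5/31) + 1·(4/31) + 4·(3/31) = 40/31.
E[B^2 | A ≤ 4] = (40/31) / (16/31) = 5/2.

5/2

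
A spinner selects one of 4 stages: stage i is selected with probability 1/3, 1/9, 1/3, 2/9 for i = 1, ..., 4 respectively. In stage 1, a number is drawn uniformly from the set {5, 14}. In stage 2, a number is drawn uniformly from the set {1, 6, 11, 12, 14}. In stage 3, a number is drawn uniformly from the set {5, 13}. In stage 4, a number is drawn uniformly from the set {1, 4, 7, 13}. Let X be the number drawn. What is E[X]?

E[X | stage 1] = (5+14)/2 = 19/2.
E[X | stage 2] = (1+6+11+12+14)/5 = 44/5.
E[X | stage 3] = (5+13)/2 = 9.
E[X | stage 4] = (1+4+7+13)/4 = 25/4.
By the law of total expectation,
E[X] = (1/3)·(19/2) + (1/9)·(44/5) + (1/3)·(9) + (2/9)·(25/4) = 128/15.

128/15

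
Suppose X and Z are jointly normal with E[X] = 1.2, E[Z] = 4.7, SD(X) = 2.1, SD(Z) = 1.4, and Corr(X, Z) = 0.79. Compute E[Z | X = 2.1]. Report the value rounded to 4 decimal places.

5.1740

E[Z | X=x] = μ_Z + ρ(σ_Z/σ_X)(x − μ_X) for jointly normal variables.
E[Z | X=2.1] = 4.7 + (0.79)·(1.4/2.1)·(2.1 − (1.2)) = 4.7 + (0.52667)·(0.9) = 5.1740.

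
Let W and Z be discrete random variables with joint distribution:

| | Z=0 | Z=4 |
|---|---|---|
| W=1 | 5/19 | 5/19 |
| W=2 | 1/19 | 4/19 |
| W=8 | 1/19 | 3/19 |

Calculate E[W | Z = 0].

15/7

P(Z = 0) = 7/19.
Σ W·P over the event = 1·(5/19) + 2·(1/19) + 8·(1/19) = 15/19.
E[W | Z = 0] = (15/19) / (7/19) = 15/7.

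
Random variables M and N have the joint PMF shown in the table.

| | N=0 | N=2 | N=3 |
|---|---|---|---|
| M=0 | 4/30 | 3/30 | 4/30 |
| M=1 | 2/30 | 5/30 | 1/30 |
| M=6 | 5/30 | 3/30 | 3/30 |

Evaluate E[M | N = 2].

P(N = 2) = 11/30.
Σ M·P over the event = 0·(3/30) + 1·(5/30) + 6·(3/30) = 23/30.
E[M | N = 2] = (23/30) / (11/30) = 23/11.

23/11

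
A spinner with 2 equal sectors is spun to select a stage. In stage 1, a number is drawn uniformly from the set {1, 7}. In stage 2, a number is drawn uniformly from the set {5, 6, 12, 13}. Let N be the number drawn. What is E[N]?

13/2

E[N | stage 1] = (1+7)/2 = 4.
E[N | stage 2] = (5+6+12+13)/4 = 9.
By the law of total expectation,
E[N] = (1/2)·(4) + (1/2)·(9) = 13/2.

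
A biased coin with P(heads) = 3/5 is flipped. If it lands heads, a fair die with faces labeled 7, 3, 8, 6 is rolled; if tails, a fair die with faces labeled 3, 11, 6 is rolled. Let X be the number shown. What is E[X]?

94/15

E[X | heads] = (7+3+8+6)/4 = 6.
E[X | tails] = (3+11+6)/3 = 20/3.
E[X] = (3/5)·(6) + (2/5)·(20/3) = 94/15.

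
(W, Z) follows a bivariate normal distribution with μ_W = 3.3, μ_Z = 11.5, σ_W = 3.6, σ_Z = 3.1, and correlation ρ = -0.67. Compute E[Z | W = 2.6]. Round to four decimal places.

For a bivariate normal, E[Z | W=x] = μ_Z + ρ·(σ_Z/σ_W)·(x − μ_W).
E[Z | W=2.6] = 11.5 + (-0.67)·(3.1/3.6)·(2.6 − (3.3)) = 11.5 + (-0.57694)·(-0.7) = 11.9039.

11.9039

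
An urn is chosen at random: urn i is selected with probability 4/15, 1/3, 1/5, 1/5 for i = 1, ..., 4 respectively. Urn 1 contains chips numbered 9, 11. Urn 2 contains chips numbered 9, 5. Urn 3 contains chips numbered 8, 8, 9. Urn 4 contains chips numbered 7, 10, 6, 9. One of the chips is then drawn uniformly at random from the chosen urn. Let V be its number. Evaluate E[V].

124/15

E[V | urn 1] = (9+11)/2 = 10.
E[V | urn 2] = (9+5)/2 = 7.
E[V | urn 3] = (8+8+9)/3 = 25/3.
E[V | urn 4] = (7+10+6+9)/4 = 8.
E[V] = (4/15)·(10) + (1/3)·(7) + (1/5)·(25/3) + (1/5)·(8) = 124/15.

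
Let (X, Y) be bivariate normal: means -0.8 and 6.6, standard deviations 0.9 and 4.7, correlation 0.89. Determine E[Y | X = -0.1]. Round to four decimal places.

The regression of Y on X has slope ρ·σ_Y/σ_X and passes through (μ_X, μ_Y).
E[Y | X=-0.1] = 6.6 + (0.89)·(4.7/0.9)·(-0.1 − (-0.8)) = 6.6 + (4.64778)·(0.7) = 9.8534.

9.8534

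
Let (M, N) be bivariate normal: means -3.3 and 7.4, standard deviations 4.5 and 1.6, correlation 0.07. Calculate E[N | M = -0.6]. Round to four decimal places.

The regression of N on M has slope ρ·σ_N/σ_M and passes through (μ_M, μ_N).
E[N | M=-0.6] = 7.4 + (0.07)·(1.6/4.5)·(-0.6 − (-3.3)) = 7.4 + (0.024889)·(2.7) = 7.4672.

7.4672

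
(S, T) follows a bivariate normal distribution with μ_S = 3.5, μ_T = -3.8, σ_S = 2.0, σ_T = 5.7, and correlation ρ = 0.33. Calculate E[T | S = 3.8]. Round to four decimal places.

E[T | S=x] = μ_T + ρ(σ_T/σ_S)(x − μ_S) for jointly normal variables.
E[T | S=3.8] = -3.8 + (0.33)·(5.7/2.0)·(3.8 − (3.5)) = -3.8 + (0.9405)·(0.3) = -3.5179.

-3.5179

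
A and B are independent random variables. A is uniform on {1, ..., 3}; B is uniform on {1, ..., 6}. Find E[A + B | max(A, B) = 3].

24/5

P(max(A, B) = 3) = 5/18.
Summing (A+B)·P(x,y) over outcomes with max(A, B) = 3 gives 4/3.
E[A + B | max(A, B) = 3] = (4/3) / (5/18) = 24/5.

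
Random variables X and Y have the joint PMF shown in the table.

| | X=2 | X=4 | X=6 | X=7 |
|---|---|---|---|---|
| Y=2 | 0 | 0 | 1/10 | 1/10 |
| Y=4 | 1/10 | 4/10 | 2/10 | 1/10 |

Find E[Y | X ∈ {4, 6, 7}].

32/9

P(X ∈ {4, 6, 7}) = 9/10.
Σ Y·P over the event = 4·(4/10) + 2·(1/10) + 4·(2/10) + 2·(1/10) + 4·(1/10) = 16/5.
E[Y | X ∈ {4, 6, 7}] = (16/5) / (9/10) = 32/9.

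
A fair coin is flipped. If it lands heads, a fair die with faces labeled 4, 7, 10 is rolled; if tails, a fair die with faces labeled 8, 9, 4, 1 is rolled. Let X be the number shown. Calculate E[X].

25/4

E[X | heads] = (4+7+10)/3 = 7.
E[X | tails] = (8+9+4+1)/4 = 11/2.
E[X] = (1/2)·(7) + (1/2)·(11/2) = 25/4.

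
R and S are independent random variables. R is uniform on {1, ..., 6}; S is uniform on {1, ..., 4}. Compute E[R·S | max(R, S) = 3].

P(max(R, S) = 3) = 5/24.
Summing RS·P(x,y) over outcomes with max(R, S) = 3 gives 9/8.
E[R·S | max(R, S) = 3] = (9/8) / (5/24) = 27/5.

27/5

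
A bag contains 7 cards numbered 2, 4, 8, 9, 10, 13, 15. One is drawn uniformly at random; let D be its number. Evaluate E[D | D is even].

P(D is even) = 4/7.
Σ over the event: 2·1/7 + 4·1/7 + 8·1/7 + 10·1/7 = 24/7.
E[D | D is even] = (24/7) / (4/7) = 6.

6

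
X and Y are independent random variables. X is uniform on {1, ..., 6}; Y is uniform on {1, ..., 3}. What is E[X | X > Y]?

53/12

P(X > Y) = 2/3.
Summing X·P(x,y) over outcomes with X > Y gives 53/18.
E[X | X > Y] = (53/18) / (2/3) = 53/12.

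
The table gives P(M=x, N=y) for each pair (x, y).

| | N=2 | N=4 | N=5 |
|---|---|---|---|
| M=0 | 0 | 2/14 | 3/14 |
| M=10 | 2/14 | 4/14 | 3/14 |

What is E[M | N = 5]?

5

P(N = 5) = 3/7.
Σ M·P over the event = 0·(3/14) + 10·(3/14) = 15/7.
E[M | N = 5] = (15/7) / (3/7) = 5.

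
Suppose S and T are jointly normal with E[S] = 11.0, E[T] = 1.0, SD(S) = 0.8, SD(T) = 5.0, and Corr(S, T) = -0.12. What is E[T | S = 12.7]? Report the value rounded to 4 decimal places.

The regression of T on S has slope ρ·σ_T/σ_S and passes through (μ_S, μ_T).
E[T | S=12.7] = 1.0 + (-0.12)·(5.0/0.8)·(12.7 − (11.0)) = 1.0 + (-0.75)·(1.7) = -0.2750.

-0.2750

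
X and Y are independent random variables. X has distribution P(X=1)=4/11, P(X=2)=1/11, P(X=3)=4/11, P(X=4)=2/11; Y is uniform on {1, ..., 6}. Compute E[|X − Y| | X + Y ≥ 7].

P(X + Y ≥ 7) = 13/33.
Summing |X−Y|·P(x,y) over outcomes with X + Y ≥ 7 gives 59/66.
E[|X − Y| | X + Y ≥ 7] = (59/66) / (13/33) = 59/26.

59/26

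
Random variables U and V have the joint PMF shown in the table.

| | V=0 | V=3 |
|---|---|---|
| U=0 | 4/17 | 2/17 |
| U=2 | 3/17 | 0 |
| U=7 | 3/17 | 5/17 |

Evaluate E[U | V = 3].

5

P(V = 3) = 7/17.
Σ U·P over the event = 0·(2/17) + 7·(5/17) = 35/17.
E[U | V = 3] = (35/17) / (7/17) = 5.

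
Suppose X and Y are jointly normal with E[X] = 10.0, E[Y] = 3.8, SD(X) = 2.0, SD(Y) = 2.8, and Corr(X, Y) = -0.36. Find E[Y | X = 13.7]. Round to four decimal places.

1.9352

The regression of Y on X has slope ρ·σ_Y/σ_X and passes through (μ_X, μ_Y).
E[Y | X=13.7] = 3.8 + (-0.36)·(2.8/2.0)·(13.7 − (10.0)) = 3.8 + (-0.504)·(3.7) = 1.9352.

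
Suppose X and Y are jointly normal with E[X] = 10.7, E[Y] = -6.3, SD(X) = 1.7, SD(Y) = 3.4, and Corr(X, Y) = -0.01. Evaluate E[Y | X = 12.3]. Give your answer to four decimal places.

The regression of Y on X has slope ρ·σ_Y/σ_X and passes through (μ_X, μ_Y).
E[Y | X=12.3] = -6.3 + (-0.01)·(3.4/1.7)·(12.3 − (10.7)) = -6.3 + (-0.02)·(1.6) = -6.3320.

-6.3320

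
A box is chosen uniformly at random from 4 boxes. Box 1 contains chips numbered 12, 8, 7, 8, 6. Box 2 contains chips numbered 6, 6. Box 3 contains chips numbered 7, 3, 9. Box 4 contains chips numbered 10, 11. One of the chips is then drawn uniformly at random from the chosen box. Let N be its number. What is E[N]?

931/120

E[N | box 1] = (12+8+7+8+6)/5 = 41/5.
E[N | box 2] = (6+6)/2 = 6.
E[N | box 3] = (7+3+9)/3 = 19/3.
E[N | box 4] = (10+11)/2 = 21/2.
E[N] = (1/4)·(41/5) + (1/4)·(6) + (1/4)·(19/3) + (1/4)·(21/2) = 931/120.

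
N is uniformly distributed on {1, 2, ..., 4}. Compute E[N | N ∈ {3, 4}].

7/2

P(N ∈ {3, 4}) = 1/2.
Σ over the event: 3·1/4 + 4·1/4 = 7/4.
E[N | N ∈ {3, 4}] = (7/4) / (1/2) = 7/2.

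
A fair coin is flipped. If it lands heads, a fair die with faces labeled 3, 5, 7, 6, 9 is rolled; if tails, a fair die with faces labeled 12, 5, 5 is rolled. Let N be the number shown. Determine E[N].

E[N | heads] = (3+5+7+6+9)/5 = 6.
E[N | tails] = (12+5+5)/3 = 22/3.
E[N] = (1/2)·(6) + (1/2)·(22/3) = 20/3.

20/3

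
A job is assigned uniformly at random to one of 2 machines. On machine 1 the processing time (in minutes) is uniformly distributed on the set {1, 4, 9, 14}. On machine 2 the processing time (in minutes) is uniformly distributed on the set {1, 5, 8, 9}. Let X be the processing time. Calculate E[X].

E[X | machine 1] = (1+4+9+14)/4 = 7.
E[X | machine 2] = (1+5+8+9)/4 = 23/4.
E[X] = (1/2)·(7) + (1/2)·(23/4) = 51/8.

51/8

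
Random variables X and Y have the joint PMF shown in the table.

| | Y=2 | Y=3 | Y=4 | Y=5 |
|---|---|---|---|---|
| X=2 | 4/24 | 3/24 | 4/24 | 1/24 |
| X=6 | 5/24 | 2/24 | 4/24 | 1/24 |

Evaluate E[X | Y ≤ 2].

P(Y ≤ 2) = 3/8.
Σ X·P over the event = 2·(4/24) + 6·(5/24) = 19/12.
E[X | Y ≤ 2] = (19/12) / (3/8) = 38/9.

38/9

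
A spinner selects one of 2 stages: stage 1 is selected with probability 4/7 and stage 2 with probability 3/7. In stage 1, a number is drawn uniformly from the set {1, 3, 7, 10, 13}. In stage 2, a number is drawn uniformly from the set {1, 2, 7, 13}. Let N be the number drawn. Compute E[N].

E[N | stage 1] = (1+3+7+10+13)/5 = 34/5.
E[N | stage 2] = (1+2+7+13)/4 = 23/4.
E[N] = (4/7)·(34/5) + (3/7)·(23/4) = 127/20.

127/20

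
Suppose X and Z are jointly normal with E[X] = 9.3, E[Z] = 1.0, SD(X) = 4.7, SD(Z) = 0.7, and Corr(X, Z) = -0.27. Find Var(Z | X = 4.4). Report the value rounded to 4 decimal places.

0.4543

For a bivariate normal, Var(Z | X=x) = σ_Z²(1 − ρ²).
Var(Z | X=4.4) = (0.7)²·(1 − (-0.27)²) = 0.49·0.9271 = 0.4543.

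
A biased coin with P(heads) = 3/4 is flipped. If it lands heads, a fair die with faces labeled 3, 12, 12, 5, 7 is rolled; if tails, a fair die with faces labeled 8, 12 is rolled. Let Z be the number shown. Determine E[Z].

E[Z | heads] = (3+12+12+5+7)/5 = 39/5.
E[Z | tails] = (8+12)/2 = 10.
E[Z] = (3/4)·(39/5) + (1/4)·(10) = 167/20.

167/20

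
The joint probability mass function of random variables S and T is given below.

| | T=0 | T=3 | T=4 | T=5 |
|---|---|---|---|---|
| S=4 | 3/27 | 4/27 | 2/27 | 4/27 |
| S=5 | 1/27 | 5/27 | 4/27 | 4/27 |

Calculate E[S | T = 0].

17/4

P(T = 0) = 4/27.
Σ S·P over the event = 4·(3/27) + 5·(1/27) = 17/27.
E[S | T = 0] = (17/27) / (4/27) = 17/4.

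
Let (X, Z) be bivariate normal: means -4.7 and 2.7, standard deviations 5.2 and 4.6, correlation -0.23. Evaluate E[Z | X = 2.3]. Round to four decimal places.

E[Z | X=x] = μ_Z + ρ(σ_Z/σ_X)(x − μ_X) for jointly normal variables.
E[Z | X=2.3] = 2.7 + (-0.23)·(4.6/5.2)·(2.3 − (-4.7)) = 2.7 + (-0.20346)·(7) = 1.2758.

1.2758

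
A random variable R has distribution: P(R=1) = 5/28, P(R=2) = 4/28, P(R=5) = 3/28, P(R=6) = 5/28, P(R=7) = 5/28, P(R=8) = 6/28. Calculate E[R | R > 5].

113/16

P(R > 5) = 4/7.
Σ over the event: 6·5/28 + 7·5/28 + 8·3/14 = 113/28.
E[R | R > 5] = (113/28) / (4/7) = 113/16.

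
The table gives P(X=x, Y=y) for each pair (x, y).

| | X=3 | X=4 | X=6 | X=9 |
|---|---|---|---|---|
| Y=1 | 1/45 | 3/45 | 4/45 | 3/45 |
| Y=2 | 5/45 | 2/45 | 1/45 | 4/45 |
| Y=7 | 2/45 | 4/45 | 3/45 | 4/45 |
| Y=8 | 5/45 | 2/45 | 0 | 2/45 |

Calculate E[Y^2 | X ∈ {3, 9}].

P(X ∈ {3, 9}) = 26/45.
Σ Y^2·P over the event = 1·(1/45) + 4·(5/45) + 49·(2/45) + 64·(5/45) + 1·(3/45) + 4·(4/45) + 49·(4/45) + 64·(2/45) = 782/45.
E[Y^2 | X ∈ {3, 9}] = (782/45) / (26/45) = 391/13.

391/13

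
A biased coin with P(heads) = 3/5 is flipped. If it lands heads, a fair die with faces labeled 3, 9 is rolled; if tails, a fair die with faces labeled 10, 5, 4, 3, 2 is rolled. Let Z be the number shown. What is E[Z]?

E[Z | heads] = (3+9)/2 = 6.
E[Z | tails] = (10+5+4+3+2)/5 = 24/5.
E[Z] = (3/5)·(6) + (2/5)·(24/5) = 138/25.

138/25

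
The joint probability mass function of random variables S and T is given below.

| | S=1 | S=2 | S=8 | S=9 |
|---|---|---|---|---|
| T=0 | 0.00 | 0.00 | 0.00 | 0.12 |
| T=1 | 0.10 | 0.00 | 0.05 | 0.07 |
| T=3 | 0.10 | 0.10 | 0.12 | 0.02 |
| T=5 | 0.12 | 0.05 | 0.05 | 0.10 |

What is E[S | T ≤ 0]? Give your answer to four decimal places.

9.0000

P(T ≤ 0) = 0.12.
Σ S·P over the event = 9·(0.12) = 1.08.
E[S | T ≤ 0] = (1.08) / (0.12) = 9.0000.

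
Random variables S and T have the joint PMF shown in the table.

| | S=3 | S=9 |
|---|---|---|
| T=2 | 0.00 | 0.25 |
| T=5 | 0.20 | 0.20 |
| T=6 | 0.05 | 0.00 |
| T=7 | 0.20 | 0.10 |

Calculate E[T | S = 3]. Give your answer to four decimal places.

P(S = 3) = 0.45.
Summing T·P(S=x,T=y) over the conditioning event gives 2.70.
E[T | S = 3] = (2.70) / (0.45) = 6.0000.

6.0000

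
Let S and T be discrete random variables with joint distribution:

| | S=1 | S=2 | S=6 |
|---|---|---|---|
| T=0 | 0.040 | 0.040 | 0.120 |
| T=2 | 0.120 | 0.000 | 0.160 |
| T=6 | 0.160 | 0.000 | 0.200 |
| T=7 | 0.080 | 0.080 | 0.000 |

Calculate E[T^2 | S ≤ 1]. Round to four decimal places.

P(S ≤ 1) = 0.400.
Σ T^2·P over the event = 0·(0.040) + 4·(0.120) + 36·(0.160) + 49·(0.080) = 10.160.
E[T^2 | S ≤ 1] = (10.160) / (0.400) = 25.4000.

25.4000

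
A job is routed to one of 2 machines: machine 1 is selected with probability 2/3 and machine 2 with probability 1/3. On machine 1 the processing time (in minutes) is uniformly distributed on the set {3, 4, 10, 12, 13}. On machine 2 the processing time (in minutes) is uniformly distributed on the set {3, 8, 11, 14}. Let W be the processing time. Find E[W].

43/5

E[W | machine 1] = (3+4+10+12+13)/5 = 42/5.
E[W | machine 2] = (3+8+11+14)/4 = 9.
By the law of total expectation,
E[W] = (2/3)·(42/5) + (1/3)·(9) = 43/5.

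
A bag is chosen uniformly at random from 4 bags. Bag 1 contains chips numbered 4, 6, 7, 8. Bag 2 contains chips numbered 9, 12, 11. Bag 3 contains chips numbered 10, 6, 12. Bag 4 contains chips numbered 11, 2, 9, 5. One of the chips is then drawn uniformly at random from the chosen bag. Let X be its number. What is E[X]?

33/4

E[X | bag 1] = (4+6+7+8)/4 = 25/4.
E[X | bag 2] = (9+12+11)/3 = 32/3.
E[X | bag 3] = (10+6+12)/3 = 28/3.
E[X | bag 4] = (11+2+9+5)/4 = 27/4.
By the law of total expectation,
E[X] = (1/4)·(25/4) + (1/4)·(32/3) + (1/4)·(28/3) + (1/4)·(27/4) = 33/4.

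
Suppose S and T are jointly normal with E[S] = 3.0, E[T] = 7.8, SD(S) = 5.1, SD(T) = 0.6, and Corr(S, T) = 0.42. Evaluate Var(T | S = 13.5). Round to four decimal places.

Var(T | S=x) = (1 − ρ²)·σ_T².
Var(T | S=13.5) = (0.6)²·(1 − (0.42)²) = 0.36·0.8236 = 0.2965.

0.2965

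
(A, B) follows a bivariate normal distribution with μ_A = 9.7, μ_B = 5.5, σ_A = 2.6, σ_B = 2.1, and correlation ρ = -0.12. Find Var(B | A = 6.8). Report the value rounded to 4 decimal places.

4.3465

For a bivariate normal, Var(B | A=x) = σ_B²(1 − ρ²).
Var(B | A=6.8) = (2.1)²·(1 − (-0.12)²) = 4.41·0.9856 = 4.3465.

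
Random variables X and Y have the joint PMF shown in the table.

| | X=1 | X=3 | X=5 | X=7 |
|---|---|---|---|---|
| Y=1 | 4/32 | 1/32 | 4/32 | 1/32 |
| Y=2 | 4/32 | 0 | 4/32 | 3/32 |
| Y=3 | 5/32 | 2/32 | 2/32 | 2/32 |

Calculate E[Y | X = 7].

P(X = 7) = 3/16.
Σ Y·P over the event = 1·(1/32) + 2·(3/32) + 3·(2/32) = 13/32.
E[Y | X = 7] = (13/32) / (3/16) = 13/6.

13/6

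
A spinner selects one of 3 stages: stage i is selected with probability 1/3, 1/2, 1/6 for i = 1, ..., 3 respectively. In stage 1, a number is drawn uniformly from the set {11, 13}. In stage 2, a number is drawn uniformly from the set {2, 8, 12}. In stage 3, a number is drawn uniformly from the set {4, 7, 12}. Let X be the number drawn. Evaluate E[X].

161/18

E[X | stage 1] = (11+13)/2 = 12.
E[X | stage 2] = (2+8+12)/3 = 22/3.
E[X | stage 3] = (4+7+12)/3 = 23/3.
By the law of total expectation,
E[X] = (1/3)·(12) + (1/2)·(22/3) + (1/6)·(23/3) = 161/18.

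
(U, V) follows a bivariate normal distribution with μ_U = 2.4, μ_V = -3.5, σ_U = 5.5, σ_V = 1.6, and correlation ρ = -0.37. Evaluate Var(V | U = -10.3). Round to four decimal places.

The conditional variance in a bivariate normal is σ_V²(1 − ρ²), independent of x.
Var(V | U=-10.3) = (1.6)²·(1 − (-0.37)²) = 2.56·0.8631 = 2.2095.

2.2095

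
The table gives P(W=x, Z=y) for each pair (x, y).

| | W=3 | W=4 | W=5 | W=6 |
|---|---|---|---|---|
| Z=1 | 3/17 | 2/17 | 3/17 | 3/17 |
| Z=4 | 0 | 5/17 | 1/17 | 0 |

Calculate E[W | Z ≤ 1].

50/11

P(Z ≤ 1) = 11/17.
Summing W·P(W=x,Z=y) over the conditioning event gives 50/17.
E[W | Z ≤ 1] = (50/17) / (11/17) = 50/11.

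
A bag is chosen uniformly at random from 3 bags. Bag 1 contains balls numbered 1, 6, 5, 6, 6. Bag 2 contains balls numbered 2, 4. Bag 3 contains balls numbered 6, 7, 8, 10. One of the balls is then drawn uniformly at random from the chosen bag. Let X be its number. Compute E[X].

311/60

E[X | bag 1] = (1+6+5+6+6)/5 = 24/5.
E[X | bag 2] = (2+4)/2 = 3.
E[X | bag 3] = (6+7+8+10)/4 = 31/4.
E[X] = (1/3)·(24/5) + (1/3)·(3) + (1/3)·(31/4) = 311/60.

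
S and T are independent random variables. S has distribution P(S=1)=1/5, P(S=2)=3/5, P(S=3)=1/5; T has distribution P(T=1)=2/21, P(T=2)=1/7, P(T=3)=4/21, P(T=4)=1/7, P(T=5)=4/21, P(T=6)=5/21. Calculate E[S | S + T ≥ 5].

165/79

P(S + T ≥ 5) = 79/105.
Summing S·P(x,y) over outcomes with S + T ≥ 5 gives 11/7.
E[S | S + T ≥ 5] = (11/7) / (79/105) = 165/79.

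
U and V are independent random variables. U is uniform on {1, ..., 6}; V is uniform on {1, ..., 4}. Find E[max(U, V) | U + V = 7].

P(U + V = 7) = 1/6.
Summing max(U,V)·P(x,y) over outcomes with U + V = 7 gives 19/24.
E[max(U, V) | U + V = 7] = (19/24) / (1/6) = 19/4.

19/4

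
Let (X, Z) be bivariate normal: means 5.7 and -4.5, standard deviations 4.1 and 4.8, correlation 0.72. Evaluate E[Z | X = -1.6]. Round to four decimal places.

The regression of Z on X has slope ρ·σ_Z/σ_X and passes through (μ_X, μ_Z).
E[Z | X=-1.6] = -4.5 + (0.72)·(4.8/4.1)·(-1.6 − (5.7)) = -4.5 + (0.84293)·(-7.3) = -10.6534.

-10.6534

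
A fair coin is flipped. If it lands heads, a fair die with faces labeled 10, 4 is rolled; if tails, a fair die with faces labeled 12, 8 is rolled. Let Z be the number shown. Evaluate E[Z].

E[Z | heads] = (10+4)/2 = 7.
E[Z | tails] = (12+8)/2 = 10.
E[Z] = (1/2)·(7) + (1/2)·(10) = 17/2.

17/2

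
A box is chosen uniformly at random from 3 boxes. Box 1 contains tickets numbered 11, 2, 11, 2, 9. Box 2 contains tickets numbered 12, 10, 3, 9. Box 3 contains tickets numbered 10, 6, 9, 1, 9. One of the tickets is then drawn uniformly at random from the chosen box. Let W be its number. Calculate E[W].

E[W | box 1] = (11+2+11+2+9)/5 = 7.
E[W | box 2] = (12+10+3+9)/4 = 17/2.
E[W | box 3] = (10+6+9+1+9)/5 = 7.
By the law of total expectation,
E[W] = (1/3)·(7) + (1/3)·(17/2) + (1/3)·(7) = 15/2.

15/2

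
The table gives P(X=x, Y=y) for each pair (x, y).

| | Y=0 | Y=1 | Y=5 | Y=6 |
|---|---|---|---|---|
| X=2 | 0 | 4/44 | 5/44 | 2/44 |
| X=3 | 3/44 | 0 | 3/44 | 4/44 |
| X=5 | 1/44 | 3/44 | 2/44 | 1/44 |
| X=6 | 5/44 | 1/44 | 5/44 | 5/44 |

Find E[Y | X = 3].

P(X = 3) = 5/22.
Summing Y·P(X=x,Y=y) over the conditioning event gives 39/44.
E[Y | X = 3] = (39/44) / (5/22) = 39/10.

39/10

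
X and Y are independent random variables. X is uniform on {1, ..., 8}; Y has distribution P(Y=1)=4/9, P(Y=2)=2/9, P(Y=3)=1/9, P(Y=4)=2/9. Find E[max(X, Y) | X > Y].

P(X > Y) = 53/72.
Summing max(X,Y)·P(x,y) over outcomes with X > Y gives 4.
E[max(X, Y) | X > Y] = (4) / (53/72) = 288/53.

288/53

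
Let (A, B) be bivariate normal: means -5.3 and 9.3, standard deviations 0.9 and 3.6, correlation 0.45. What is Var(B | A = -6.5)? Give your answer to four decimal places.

10.3356

For a bivariate normal, Var(B | A=x) = σ_B²(1 − ρ²).
Var(B | A=-6.5) = (3.6)²·(1 − (0.45)²) = 12.96·0.7975 = 10.3356.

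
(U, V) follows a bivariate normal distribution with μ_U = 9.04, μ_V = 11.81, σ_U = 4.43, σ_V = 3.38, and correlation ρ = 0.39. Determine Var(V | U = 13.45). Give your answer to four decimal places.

For a bivariate normal, Var(V | U=x) = σ_V²(1 − ρ²).
Var(V | U=13.45) = (3.38)²·(1 − (0.39)²) = 11.4244·0.8479 = 9.6867.

9.6867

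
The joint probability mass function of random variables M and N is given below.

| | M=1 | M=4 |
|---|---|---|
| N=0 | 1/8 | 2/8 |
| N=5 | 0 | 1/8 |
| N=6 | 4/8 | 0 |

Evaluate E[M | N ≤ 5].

P(N ≤ 5) = 1/2.
Σ M·P over the event = 1·(1/8) + 4·(2/8) + 4·(1/8) = 13/8.
E[M | N ≤ 5] = (13/8) / (1/2) = 13/4.

13/4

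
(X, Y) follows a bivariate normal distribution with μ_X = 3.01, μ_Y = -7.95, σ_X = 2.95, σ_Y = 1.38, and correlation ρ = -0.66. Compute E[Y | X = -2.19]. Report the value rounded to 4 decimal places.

For a bivariate normal, E[Y | X=x] = μ_Y + ρ·(σ_Y/σ_X)·(x − μ_X).
E[Y | X=-2.19] = -7.95 + (-0.66)·(1.38/2.95)·(-2.19 − (3.01)) = -7.95 + (-0.30875)·(-5.2) = -6.3445.

-6.3445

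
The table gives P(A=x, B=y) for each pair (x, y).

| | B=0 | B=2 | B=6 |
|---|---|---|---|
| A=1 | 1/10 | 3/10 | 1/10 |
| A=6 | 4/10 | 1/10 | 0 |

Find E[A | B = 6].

1

P(B = 6) = 1/10.
Σ A·P over the event = 1·(1/10) = 1/10.
E[A | B = 6] = (1/10) / (1/10) = 1.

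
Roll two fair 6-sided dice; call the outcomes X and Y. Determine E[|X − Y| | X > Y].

7/3

P(X > Y) = 5/12.
Summing |X−Y|·P(x,y) over outcomes with X > Y gives 35/36.
E[|X − Y| | X > Y] = (35/36) / (5/12) = 7/3.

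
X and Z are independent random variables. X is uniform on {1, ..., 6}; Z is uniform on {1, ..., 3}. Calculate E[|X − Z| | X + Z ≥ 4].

P(X + Z ≥ 4) = 5/6.
Summing |X−Z|·P(x,y) over outcomes with X + Z ≥ 4 gives 11/6.
E[|X − Z| | X + Z ≥ 4] = (11/6) / (5/6) = 11/5.

11/5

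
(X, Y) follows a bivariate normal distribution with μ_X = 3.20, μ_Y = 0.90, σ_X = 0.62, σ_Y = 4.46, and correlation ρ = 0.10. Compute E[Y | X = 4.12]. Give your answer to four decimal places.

For a bivariate normal, E[Y | X=x] = μ_Y + ρ·(σ_Y/σ_X)·(x − μ_X).
E[Y | X=4.12] = 0.90 + (0.10)·(4.46/0.62)·(4.12 − (3.20)) = 0.90 + (0.71935)·(0.92) = 1.5618.

1.5618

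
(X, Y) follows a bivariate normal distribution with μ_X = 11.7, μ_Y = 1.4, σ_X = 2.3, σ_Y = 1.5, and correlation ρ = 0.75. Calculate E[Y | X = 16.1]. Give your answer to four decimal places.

For a bivariate normal, E[Y | X=x] = μ_Y + ρ·(σ_Y/σ_X)·(x − μ_X).
E[Y | X=16.1] = 1.4 + (0.75)·(1.5/2.3)·(16.1 − (11.7)) = 1.4 + (0.48913)·(4.4) = 3.5522.

3.5522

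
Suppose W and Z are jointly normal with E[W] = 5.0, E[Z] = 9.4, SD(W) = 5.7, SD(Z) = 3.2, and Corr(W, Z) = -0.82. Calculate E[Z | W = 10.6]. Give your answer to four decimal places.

6.8220

E[Z | W=x] = μ_Z + ρ(σ_Z/σ_W)(x − μ_W) for jointly normal variables.
E[Z | W=10.6] = 9.4 + (-0.82)·(3.2/5.7)·(10.6 − (5.0)) = 9.4 + (-0.46035)·(5.6) = 6.8220.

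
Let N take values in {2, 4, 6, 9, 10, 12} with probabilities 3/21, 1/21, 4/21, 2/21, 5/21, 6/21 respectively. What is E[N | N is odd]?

9

P(N is odd) = 2/21.
Σ over the event: 9·2/21 = 6/7.
E[N | N is odd] = (6/7) / (2/21) = 9.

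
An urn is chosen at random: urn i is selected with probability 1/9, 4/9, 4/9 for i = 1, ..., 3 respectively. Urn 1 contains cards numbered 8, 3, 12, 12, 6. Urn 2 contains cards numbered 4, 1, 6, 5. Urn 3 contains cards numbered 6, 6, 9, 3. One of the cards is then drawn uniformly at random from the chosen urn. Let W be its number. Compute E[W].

E[W | urn 1] = (8+3+12+12+6)/5 = 41/5.
E[W | urn 2] = (4+1+6+5)/4 = 4.
E[W | urn 3] = (6+6+9+3)/4 = 6.
E[W] = (1/9)·(41/5) + (4/9)·(4) + (4/9)·(6) = 241/45.

241/45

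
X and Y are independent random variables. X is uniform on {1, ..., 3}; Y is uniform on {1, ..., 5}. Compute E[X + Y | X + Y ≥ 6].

Outcomes with X + Y ≥ 6: (1,5), (2,4), (2,5), (3,3), (3,4), (3,5), each with probability 1/15.
E[X + Y | X + Y ≥ 6] = (6 + 6 + 7 + 6 + 7 + 8) / 6 = 20/3.

20/3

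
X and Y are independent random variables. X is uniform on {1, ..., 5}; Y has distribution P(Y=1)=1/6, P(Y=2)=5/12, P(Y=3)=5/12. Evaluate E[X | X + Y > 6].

P(X + Y > 6) = 1/4.
Summing X·P(x,y) over outcomes with X + Y > 6 gives 7/6.
E[X | X + Y > 6] = (7/6) / (1/4) = 14/3.

14/3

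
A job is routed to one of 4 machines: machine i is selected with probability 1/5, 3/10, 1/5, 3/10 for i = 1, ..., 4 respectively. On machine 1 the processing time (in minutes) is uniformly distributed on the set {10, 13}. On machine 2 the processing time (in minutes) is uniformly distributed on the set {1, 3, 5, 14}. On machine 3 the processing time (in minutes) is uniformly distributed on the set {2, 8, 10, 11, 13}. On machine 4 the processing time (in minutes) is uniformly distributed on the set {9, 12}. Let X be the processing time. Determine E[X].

E[X | machine 1] = (10+13)/2 = 23/2.
E[X | machine 2] = (1+3+5+14)/4 = 23/4.
E[X | machine 3] = (2+8+10+11+13)/5 = 44/5.
E[X | machine 4] = (9+12)/2 = 21/2.
E[X] = (1/5)·(23/2) + (3/10)·(23/4) + (1/5)·(44/5) + (3/10)·(21/2) = 1787/200.

1787/200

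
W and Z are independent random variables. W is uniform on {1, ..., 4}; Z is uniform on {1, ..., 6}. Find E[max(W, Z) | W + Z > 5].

P(W + Z > 5) = 7/12.
Summing max(W,Z)·P(x,y) over outcomes with W + Z > 5 gives 67/24.
E[max(W, Z) | W + Z > 5] = (67/24) / (7/12) = 67/14.

67/14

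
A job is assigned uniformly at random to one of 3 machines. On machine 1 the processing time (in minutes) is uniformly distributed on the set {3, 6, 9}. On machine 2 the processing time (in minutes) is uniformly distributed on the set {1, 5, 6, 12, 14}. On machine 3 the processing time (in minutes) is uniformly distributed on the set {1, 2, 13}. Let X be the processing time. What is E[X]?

E[X | machine 1] = (3+6+9)/3 = 6.
E[X | machine 2] = (1+5+6+12+14)/5 = 38/5.
E[X | machine 3] = (1+2+13)/3 = 16/3.
By the law of total expectation,
E[X] = (1/3)·(6) + (1/3)·(38/5) + (1/3)·(16/3) = 284/45.

284/45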